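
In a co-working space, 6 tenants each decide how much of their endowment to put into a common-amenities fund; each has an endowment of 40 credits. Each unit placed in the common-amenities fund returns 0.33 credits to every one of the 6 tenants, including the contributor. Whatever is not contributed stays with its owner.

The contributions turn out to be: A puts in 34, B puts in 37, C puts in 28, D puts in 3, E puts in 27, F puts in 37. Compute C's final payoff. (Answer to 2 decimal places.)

66.78 credits

Total contributed: 34 + 37 + 28 + 3 + 27 + 37 = 166.
Each receives 0.33 × 166 = 54.78 from the common-amenities fund.
C keeps 40 − 28 = 12, so C's payoff is 12 + 54.78 = 66.78.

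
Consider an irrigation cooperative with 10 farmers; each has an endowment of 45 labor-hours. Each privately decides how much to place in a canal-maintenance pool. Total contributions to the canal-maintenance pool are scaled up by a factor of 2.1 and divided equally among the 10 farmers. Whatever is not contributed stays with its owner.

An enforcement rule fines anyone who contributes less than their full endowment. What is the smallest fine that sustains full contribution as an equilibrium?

35.55 labor-hours

Given the others contribute fully, the best deviation is to contribute 0 (any partial contribution still incurs the fine and gives up units whose private return 0.2100 is below 1).
Deviating from 45 to 0 saves 45 labor-hours but forfeits the deviator's share of the drop in the canal-maintenance pool: 2.1/10 × 45 = 9.45.
So the deviation gain is 45 − 9.45 = 35.55, and the fine must be at least 35.55 labor-hours to wipe it out.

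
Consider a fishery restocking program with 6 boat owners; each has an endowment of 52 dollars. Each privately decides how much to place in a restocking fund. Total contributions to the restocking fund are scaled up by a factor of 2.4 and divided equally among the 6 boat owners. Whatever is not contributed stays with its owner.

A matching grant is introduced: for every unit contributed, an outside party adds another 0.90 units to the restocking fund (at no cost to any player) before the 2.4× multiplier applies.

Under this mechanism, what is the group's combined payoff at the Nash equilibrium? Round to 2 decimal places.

With the mechanism, a contributed unit returns 2.4 × 1.90 / 6 = 0.7600 per unit of net cost — still below 1 — so contributing 0 remains dominant for every player.
At the Nash equilibrium no one contributes; group total payoff = 6 × 52 = 312.

312.00 dollars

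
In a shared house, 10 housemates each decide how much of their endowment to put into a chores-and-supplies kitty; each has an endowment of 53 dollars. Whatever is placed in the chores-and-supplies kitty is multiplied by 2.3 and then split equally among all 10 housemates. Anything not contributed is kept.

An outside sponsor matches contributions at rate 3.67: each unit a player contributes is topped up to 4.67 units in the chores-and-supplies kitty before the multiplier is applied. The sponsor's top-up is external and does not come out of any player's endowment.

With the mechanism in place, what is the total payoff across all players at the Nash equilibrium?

With the mechanism, a contributed unit returns 2.3 × 4.67 / 10 = 1.0741 per unit of net cost to the contributor — now above 1 — so contributing fully is weakly dominant for every player.
At the Nash equilibrium everyone contributes 53. Group total payoff = 2.3 × 4.67 × 530 = 5692.73.

5692.73 dollars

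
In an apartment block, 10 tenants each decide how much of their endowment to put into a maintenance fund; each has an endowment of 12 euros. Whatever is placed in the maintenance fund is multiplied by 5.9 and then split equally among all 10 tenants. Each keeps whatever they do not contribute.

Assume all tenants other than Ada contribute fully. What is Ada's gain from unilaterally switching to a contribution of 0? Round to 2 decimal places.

Switching from a contribution of 12 to 0 lets Ada keep an extra 12 euros, but lowers the maintenance fund by 12, which costs Ada their own share of that drop: 5.9/10 × 12 = 7.08.
Net gain = 12 − 7.08 = 4.92. The private return per contributed unit (0.5900) is below 1, so free-riding is indeed the best response regardless of what the others do.

4.92 euros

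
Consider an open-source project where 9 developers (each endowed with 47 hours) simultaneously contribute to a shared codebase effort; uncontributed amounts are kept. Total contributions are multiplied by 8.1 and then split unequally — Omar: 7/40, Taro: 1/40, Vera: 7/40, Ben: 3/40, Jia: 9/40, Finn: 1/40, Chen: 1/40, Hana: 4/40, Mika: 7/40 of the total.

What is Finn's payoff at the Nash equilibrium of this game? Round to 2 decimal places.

Player j's private return per contributed unit is 8.1 × (j's share). Contributing is weakly dominant for j when that share is at least 1/8.1 = 0.1235, and contributing 0 is dominant otherwise.
Omar, Vera, Jia and Mika are above the threshold, contributing 47 each; the remaining 5 contribute 0. Total contributed: 188.
Finn keeps 47 and receives 8.1 × 188 × 1/40 = 38.07 from the shared codebase effort, for a payoff of 85.07.

85.07 hours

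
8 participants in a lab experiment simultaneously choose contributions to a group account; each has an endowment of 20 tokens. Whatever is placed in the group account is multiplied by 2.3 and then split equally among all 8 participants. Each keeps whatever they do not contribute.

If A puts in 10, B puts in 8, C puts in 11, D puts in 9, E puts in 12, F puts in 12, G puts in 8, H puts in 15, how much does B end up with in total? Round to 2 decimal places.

36.44 tokens

Total contributed: 10 + 8 + 11 + 9 + 12 + 12 + 8 + 15 = 85.
Each receives 2.3 × 85 / 8 = 24.44 from the group account.
B keeps 20 − 8 = 12, so B's payoff is 12 + 24.44 = 36.44.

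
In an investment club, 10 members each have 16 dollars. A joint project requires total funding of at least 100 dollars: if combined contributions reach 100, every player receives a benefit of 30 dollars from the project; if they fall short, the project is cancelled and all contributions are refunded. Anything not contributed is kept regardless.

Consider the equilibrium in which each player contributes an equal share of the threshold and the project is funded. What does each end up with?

36 dollars

Equal share of the threshold: 100/10 = 10.
At this profile no one gains by cutting their contribution: any cut drops the total below 100, the project is cancelled, contributions are refunded, and the deviator ends with 16, which is less than 16 − 10 + 30 = 36. Contributing more than 10 just wastes the excess. So contributing exactly 10 is a best response.
Each player's payoff: 16 − 10 + 30 = 36.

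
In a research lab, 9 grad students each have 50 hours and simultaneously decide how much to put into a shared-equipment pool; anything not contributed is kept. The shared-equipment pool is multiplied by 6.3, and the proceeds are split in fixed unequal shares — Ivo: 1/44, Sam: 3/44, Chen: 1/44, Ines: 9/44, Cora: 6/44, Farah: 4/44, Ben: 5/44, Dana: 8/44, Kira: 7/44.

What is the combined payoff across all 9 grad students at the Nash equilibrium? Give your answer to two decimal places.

1245.00 hours

Each unit j contributes comes back to j as 6.3 × (j's share), so j prefers to contribute only if that share exceeds 1/6.3 = 0.1587; otherwise keeping the unit dominates.
Ines, Dana and Kira clear that bar, contributing 50 each; the remaining 6 contribute 0. Total contributed: 150.
The shared-equipment pool pays out 6.3 × 150 = 945.00 in total (split across the unequal shares, but the aggregate is all that matters for the group sum).
The 6 free-riders keep 50 each, adding 300. Group total = 300 + 945.00 = 1245.00.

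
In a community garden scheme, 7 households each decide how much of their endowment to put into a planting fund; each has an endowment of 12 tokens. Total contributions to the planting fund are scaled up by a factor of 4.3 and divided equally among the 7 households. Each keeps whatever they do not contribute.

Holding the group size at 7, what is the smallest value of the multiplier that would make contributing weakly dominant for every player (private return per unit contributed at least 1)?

A contributed unit returns (multiplier)/7 to its contributor.
This reaches 1 exactly when the multiplier is 7.

7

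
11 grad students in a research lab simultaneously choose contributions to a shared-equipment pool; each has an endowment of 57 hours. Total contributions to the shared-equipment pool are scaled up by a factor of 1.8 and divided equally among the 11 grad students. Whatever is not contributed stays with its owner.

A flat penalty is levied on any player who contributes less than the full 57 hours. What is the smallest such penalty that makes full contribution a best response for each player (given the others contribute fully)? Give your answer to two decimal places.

Given the others contribute fully, the best deviation is to contribute 0 (any partial contribution still incurs the fine and gives up units whose private return 0.1636 is below 1).
Deviating from 57 to 0 saves 57 hours but forfeits the deviator's share of the drop in the shared-equipment pool: 1.8/11 × 57 = 9.33.
So the deviation gain is 57 − 9.33 = 47.67, and the fine must be at least 47.67 hours to wipe it out.

47.67 hours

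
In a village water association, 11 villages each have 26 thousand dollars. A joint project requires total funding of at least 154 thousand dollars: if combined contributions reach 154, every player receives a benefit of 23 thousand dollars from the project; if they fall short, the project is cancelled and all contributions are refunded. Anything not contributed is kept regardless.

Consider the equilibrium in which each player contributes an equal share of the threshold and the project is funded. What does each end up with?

35 thousand dollars

Equal share of the threshold: 154/11 = 14.
At this profile no one gains by cutting their contribution: any cut drops the total below 154, the project is cancelled, contributions are refunded, and the deviator ends with 26, which is less than 26 − 14 + 23 = 35. Contributing more than 14 just wastes the excess. So contributing exactly 14 is a best response.
Each player's payoff: 26 − 14 + 23 = 35.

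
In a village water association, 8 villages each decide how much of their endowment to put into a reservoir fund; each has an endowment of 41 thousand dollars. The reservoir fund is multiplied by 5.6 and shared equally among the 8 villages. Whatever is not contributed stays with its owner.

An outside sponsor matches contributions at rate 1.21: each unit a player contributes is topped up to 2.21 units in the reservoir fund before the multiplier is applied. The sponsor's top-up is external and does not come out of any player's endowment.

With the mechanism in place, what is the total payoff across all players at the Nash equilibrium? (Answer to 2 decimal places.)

Under the mechanism each unit contributed yields 5.6 × 2.21 / 8 = 1.5470 back to its contributor per unit of net cost, which exceeds 1, making full contribution the dominant choice for everyone.
At the Nash equilibrium everyone contributes 41. Group total payoff = 5.6 × 2.21 × 328 = 4059.33.

4059.33 thousand dollars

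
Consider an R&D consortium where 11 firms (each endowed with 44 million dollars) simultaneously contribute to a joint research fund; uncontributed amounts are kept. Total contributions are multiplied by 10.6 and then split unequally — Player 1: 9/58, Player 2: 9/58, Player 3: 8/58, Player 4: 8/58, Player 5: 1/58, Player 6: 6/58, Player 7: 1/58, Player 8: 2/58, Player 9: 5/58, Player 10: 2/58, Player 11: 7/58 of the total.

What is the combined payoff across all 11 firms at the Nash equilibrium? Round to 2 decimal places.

Each unit j contributes comes back to j as 10.6 × (j's share), so j prefers to contribute only if that share exceeds 1/10.6 = 0.0943; otherwise keeping the unit dominates.
Player 1, Player 2, Player 3, Player 4, Player 6 and Player 11 clear that bar, contributing 44 each; the remaining 5 contribute 0. Total contributed: 264.
The joint research fund pays out 10.6 × 264 = 2798.40 in total (split across the unequal shares, but the aggregate is all that matters for the group sum).
The 5 free-riders keep 44 each, adding 220. Group total = 220 + 2798.40 = 3018.40.

3018.40 million dollars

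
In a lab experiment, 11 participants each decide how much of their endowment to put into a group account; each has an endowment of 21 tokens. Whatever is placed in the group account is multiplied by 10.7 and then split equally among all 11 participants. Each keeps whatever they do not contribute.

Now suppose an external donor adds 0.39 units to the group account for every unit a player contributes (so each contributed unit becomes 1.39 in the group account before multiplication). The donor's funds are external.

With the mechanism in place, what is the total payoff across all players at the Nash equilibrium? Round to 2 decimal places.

3435.66 tokens

Under the mechanism each unit contributed yields 10.7 × 1.39 / 11 = 1.3521 back to its contributor per unit of net cost, which exceeds 1, making full contribution the dominant choice for everyone.
So the Nash equilibrium is full contribution by all 11; the group earns 10.7 × 1.39 × 231 = 3435.66.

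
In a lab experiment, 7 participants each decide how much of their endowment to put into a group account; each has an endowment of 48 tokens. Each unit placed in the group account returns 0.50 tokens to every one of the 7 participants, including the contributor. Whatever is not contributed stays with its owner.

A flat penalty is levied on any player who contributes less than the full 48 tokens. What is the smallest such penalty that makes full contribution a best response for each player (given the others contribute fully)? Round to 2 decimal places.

Given the others contribute fully, the best deviation is to contribute 0 (any partial contribution still incurs the fine and gives up units whose private return 0.50 is below 1).
Deviating from 48 to 0 saves 48 tokens but forfeits the deviator's share of the drop in the group account: 0.50 × 48 = 24.00.
So the deviation gain is 48 − 24.00 = 24.00, and the fine must be at least 24.00 tokens to wipe it out.

24.00 tokens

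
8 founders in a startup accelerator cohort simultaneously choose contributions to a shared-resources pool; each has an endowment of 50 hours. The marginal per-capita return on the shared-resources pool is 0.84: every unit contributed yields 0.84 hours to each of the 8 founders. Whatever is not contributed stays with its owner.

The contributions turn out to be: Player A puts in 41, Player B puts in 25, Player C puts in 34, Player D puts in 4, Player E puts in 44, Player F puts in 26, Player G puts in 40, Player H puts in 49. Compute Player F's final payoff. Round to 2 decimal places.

244.92 hours

Total contributed: 41 + 25 + 34 + 4 + 44 + 26 + 40 + 49 = 263.
Each receives 0.84 × 263 = 220.92 from the shared-resources pool.
Player F keeps 50 − 26 = 24, so Player F's payoff is 24 + 220.92 = 244.92.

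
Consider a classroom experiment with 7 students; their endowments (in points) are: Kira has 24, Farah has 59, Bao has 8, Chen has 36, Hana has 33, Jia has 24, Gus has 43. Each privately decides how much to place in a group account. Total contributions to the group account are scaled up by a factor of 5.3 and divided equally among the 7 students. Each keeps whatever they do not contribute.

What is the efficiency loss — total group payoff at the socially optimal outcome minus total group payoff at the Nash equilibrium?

The private return per contributed unit is 5.3/7 = 0.7571 < 1 for every player regardless of endowment, so the Nash equilibrium is zero contribution and the group total is Σ E_j = 24 + 59 + 8 + 36 + 33 + 24 + 43 = 227.
Each contributed unit returns 5.300 to the group, so the social optimum is full contribution by everyone: group total = 5.300 × 227 = 1203.10.
Efficiency loss = (5.300 − 1) × 227 = 976.10.

976.10 points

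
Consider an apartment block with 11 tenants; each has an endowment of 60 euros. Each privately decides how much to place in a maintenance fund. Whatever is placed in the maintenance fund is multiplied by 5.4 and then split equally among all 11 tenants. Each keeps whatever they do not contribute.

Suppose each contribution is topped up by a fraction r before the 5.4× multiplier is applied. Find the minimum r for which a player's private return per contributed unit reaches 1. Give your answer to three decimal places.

With matching at rate r, one contributed unit becomes (1 + r) in the maintenance fund and returns 5.4 × (1 + r) / 11 to the contributor.
Setting this equal to 1: 1 + r = 11/5.4 = 2.0370.
So the minimum matching rate is r = 2.0370 − 1 = 1.037.

1.037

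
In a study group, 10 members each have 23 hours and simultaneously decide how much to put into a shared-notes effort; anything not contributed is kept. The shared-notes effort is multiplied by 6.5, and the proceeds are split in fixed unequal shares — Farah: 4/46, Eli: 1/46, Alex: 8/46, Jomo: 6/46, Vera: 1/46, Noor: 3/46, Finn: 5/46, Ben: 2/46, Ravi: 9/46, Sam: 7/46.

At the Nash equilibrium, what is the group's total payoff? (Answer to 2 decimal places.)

For player j, contributing a unit is worthwhile iff 6.5 × (j's share) ≥ 1, i.e. iff j's share is at least 0.1538.
Alex and Ravi are above the threshold, contributing 23 each; the remaining 8 contribute 0. Total contributed: 46.
The shared-notes effort pays out 6.5 × 46 = 299.00 in total (split across the unequal shares, but the aggregate is all that matters for the group sum).
The 8 free-riders keep 23 each, adding 184. Group total = 184 + 299.00 = 483.00.

483.00 hours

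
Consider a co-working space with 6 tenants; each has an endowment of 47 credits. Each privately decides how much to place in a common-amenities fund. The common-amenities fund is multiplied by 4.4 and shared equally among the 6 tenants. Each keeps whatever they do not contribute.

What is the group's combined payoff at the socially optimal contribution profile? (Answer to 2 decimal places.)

Each contributed unit returns 4.400 to the group as a whole (0.7333 to each of 6 players), which exceeds 1, so the social optimum is full contribution: group total = 4.400 × 282 = 1240.80.

1240.80 credits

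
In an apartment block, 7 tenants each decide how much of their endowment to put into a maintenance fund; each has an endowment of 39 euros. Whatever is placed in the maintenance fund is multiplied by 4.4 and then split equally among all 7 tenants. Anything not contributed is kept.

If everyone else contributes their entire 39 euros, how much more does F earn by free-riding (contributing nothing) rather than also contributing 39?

14.49 euros

Switching from a contribution of 39 to 0 lets F keep an extra 39 euros, but lowers the maintenance fund by 39, which costs F their own share of that drop: 4.4/7 × 39 = 24.51.
Net gain = 39 − 24.51 = 14.49. The private return per contributed unit (0.6286) is below 1, so free-riding is indeed the best response regardless of what the others do.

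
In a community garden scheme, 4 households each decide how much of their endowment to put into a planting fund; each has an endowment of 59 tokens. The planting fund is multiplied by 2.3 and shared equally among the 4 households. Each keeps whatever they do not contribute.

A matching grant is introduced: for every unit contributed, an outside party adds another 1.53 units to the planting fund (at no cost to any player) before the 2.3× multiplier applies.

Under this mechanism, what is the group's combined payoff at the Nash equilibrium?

1373.28 tokens

With the mechanism, a contributed unit returns 2.3 × 2.53 / 4 = 1.4548 per unit of net cost to the contributor — now above 1 — so contributing fully is weakly dominant for every player.
So the Nash equilibrium is full contribution by all 4; the group earns 2.3 × 2.53 × 236 = 1373.28.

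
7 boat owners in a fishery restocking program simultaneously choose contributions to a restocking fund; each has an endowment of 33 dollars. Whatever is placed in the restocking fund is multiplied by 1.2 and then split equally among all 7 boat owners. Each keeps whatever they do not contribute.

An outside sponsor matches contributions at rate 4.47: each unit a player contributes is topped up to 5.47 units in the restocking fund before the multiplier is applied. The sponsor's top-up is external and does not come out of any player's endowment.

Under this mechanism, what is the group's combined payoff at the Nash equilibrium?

The effective private return is 1.2 × 5.47 / 7 = 0.9377, which is still under 1, so the mechanism doesn't change anyone's dominant strategy: zero contribution.
At the Nash equilibrium no one contributes; group total payoff = 7 × 33 = 231.

231.00 dollars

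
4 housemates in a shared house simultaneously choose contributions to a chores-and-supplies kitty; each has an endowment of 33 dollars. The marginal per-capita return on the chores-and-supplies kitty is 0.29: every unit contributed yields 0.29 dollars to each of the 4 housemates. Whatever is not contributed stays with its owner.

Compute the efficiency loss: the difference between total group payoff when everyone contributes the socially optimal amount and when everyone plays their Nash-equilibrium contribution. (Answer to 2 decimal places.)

The private return per contributed unit is 0.29 < 1, so contributing 0 is dominant for every player. At the Nash equilibrium everyone keeps their 33, and the group total is 4 × 33 = 132.
Each contributed unit returns 1.160 to the group as a whole (0.29 to each of 4 players), which exceeds 1, so the social optimum is full contribution: group total = 1.160 × 132 = 153.12.
Efficiency loss = 153.12 − 132 = 21.12.

21.12 dollars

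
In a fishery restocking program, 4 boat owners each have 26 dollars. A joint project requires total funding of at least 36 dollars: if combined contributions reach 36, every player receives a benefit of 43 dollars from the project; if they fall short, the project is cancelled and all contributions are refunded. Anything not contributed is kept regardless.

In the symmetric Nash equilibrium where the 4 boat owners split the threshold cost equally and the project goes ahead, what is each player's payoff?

Equal share of the threshold: 36/4 = 9.
At this profile no one gains by cutting their contribution: any cut drops the total below 36, the project is cancelled, contributions are refunded, and the deviator ends with 26, which is less than 26 − 9 + 43 = 60. Contributing more than 9 just wastes the excess. So contributing exactly 9 is a best response.
Each player's payoff: 26 − 9 + 43 = 60.

60 dollars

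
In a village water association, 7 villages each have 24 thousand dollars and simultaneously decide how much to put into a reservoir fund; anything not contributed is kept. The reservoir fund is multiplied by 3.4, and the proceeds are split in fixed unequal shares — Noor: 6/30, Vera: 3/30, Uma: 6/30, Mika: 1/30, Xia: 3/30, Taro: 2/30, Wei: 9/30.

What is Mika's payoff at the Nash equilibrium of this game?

26.72 thousand dollars

Each unit j contributes comes back to j as 3.4 × (j's share), so j prefers to contribute only if that share exceeds 1/3.4 = 0.2941; otherwise keeping the unit dominates.
Wei alone (share 9/30) is above the threshold, contributing 24; the remaining 6 contribute 0. Total contributed: 24.
Mika keeps 24 and receives 3.4 × 24 × 1/30 = 2.72 from the reservoir fund, for a payoff of 26.72.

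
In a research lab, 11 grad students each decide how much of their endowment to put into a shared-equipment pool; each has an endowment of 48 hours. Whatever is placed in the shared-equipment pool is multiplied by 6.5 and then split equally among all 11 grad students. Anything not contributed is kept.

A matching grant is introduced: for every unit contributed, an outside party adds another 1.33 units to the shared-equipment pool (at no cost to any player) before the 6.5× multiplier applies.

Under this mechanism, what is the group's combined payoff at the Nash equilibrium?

7996.56 hours

With the mechanism, a contributed unit returns 6.5 × 2.33 / 11 = 1.3768 per unit of net cost to the contributor — now above 1 — so contributing fully is weakly dominant for every player.
At the Nash equilibrium everyone contributes 48. Group total payoff = 6.5 × 2.33 × 528 = 7996.56.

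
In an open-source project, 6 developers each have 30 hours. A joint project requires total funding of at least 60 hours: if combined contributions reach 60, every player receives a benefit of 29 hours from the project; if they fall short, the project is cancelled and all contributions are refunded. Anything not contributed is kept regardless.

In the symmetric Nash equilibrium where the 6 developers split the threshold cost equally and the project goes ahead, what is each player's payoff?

Equal share of the threshold: 60/6 = 10.
At this profile no one gains by cutting their contribution: any cut drops the total below 60, the project is cancelled, contributions are refunded, and the deviator ends with 30, which is less than 30 − 10 + 29 = 49. Contributing more than 10 just wastes the excess. So contributing exactly 10 is a best response.
Each player's payoff: 30 − 10 + 29 = 49.

49 hours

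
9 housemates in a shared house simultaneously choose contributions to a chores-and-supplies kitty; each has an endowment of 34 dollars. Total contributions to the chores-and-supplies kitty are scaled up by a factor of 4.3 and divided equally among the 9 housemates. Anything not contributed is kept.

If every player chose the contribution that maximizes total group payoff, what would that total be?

1315.80 dollars

Each contributed unit returns 4.300 to the group as a whole (0.4778 to each of 9 players), which exceeds 1, so the social optimum is full contribution: group total = 4.300 × 306 = 1315.80.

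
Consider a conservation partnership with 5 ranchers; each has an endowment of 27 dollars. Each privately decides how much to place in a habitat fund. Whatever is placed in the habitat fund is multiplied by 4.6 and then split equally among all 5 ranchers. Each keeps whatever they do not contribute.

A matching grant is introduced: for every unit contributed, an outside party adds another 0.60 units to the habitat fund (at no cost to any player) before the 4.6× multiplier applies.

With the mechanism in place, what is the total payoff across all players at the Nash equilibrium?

The effective private return per unit is now 4.6 × 1.60 / 5 = 1.4720 > 1, so every player's dominant strategy flips to full contribution.
At the Nash equilibrium everyone contributes 27. Group total payoff = 4.6 × 1.60 × 135 = 993.60.

993.60 dollars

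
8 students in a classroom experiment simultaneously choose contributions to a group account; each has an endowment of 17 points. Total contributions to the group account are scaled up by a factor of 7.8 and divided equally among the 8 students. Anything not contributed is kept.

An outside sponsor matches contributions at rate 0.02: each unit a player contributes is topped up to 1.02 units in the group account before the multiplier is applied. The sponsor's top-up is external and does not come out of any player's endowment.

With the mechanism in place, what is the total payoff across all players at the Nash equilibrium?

Even with the mechanism, each unit contributed returns only 7.8 × 1.02 / 8 = 0.9945 per unit of net cost, so contributing nothing is still dominant.
Everyone keeps their endowment and the group total is 8 × 17 = 136.

136.00 points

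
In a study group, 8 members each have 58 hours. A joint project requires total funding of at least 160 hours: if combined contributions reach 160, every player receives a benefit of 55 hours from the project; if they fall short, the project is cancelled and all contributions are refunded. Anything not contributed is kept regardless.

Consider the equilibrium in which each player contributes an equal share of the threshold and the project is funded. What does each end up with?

Equal share of the threshold: 160/8 = 20.
At this profile no one gains by cutting their contribution: any cut drops the total below 160, the project is cancelled, contributions are refunded, and the deviator ends with 58, which is less than 58 − 20 + 55 = 93. Contributing more than 20 just wastes the excess. So contributing exactly 20 is a best response.
Each player's payoff: 58 − 20 + 55 = 93.

93 hours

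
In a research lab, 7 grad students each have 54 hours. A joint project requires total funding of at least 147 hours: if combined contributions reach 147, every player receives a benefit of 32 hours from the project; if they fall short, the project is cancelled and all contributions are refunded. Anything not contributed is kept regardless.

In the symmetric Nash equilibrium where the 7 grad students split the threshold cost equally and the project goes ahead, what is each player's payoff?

65 hours

Equal share of the threshold: 147/7 = 21.
At this profile no one gains by cutting their contribution: any cut drops the total below 147, the project is cancelled, contributions are refunded, and the deviator ends with 54, which is less than 54 − 21 + 32 = 65. Contributing more than 21 just wastes the excess. So contributing exactly 21 is a best response.
Each player's payoff: 54 − 21 + 32 = 65.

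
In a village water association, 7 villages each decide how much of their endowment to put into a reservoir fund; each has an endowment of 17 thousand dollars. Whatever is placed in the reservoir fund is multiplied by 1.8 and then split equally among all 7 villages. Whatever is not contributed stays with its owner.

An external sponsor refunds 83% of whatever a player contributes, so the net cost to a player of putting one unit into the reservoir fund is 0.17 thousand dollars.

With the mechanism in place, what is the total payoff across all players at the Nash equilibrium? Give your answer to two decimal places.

Under the mechanism each unit contributed yields (1.8/7) / 0.17 = 1.5126 back to its contributor per unit of net cost, which exceeds 1, making full contribution the dominant choice for everyone.
So the Nash equilibrium is full contribution by all 7; the group earns 7 × (17 × 0.83 + 1.8 × 17) = 312.97.

312.97 thousand dollars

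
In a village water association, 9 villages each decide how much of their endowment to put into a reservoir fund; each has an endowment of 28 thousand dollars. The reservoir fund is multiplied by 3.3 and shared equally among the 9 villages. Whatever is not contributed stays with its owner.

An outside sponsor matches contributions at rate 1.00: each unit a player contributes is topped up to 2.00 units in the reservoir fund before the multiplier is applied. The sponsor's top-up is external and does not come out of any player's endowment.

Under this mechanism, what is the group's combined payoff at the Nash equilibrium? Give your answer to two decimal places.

With the mechanism, a contributed unit returns 3.3 × 2.00 / 9 = 0.7333 per unit of net cost — still below 1 — so contributing 0 remains dominant for every player.
At the Nash equilibrium no one contributes; group total payoff = 9 × 28 = 252.

252.00 thousand dollars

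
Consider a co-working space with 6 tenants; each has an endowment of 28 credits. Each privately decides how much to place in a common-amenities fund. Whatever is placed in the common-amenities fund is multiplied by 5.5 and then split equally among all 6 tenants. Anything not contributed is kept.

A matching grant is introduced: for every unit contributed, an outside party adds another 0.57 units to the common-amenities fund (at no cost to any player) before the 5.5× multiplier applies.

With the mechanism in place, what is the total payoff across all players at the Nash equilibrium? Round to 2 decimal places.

The effective private return per unit is now 5.5 × 1.57 / 6 = 1.4392 > 1, so every player's dominant strategy flips to full contribution.
So the Nash equilibrium is full contribution by all 6; the group earns 5.5 × 1.57 × 168 = 1450.68.

1450.68 credits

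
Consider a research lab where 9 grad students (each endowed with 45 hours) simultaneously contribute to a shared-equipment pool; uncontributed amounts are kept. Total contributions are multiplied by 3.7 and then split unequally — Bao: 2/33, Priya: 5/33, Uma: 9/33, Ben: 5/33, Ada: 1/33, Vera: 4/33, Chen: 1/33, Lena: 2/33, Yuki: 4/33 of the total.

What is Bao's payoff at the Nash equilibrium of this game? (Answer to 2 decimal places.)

Each unit j contributes comes back to j as 3.7 × (j's share), so j prefers to contribute only if that share exceeds 1/3.7 = 0.2703; otherwise keeping the unit dominates.
Uma alone (share 9/33) is above the threshold, contributing 45; the remaining 8 contribute 0. Total contributed: 45.
Bao keeps 45 and receives 3.7 × 45 × 2/33 = 10.09 from the shared-equipment pool, for a payoff of 55.09.

55.09 hours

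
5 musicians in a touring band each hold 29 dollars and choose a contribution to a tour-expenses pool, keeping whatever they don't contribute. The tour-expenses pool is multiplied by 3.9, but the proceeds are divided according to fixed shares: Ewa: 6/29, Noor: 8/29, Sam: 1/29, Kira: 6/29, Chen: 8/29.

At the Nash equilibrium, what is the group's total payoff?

313.20 dollars

For player j, contributing a unit is worthwhile iff 3.9 × (j's share) ≥ 1, i.e. iff j's share is at least 0.2564.
The shares above 0.2564 belong to Noor and Chen, contributing 29 each; the remaining 3 contribute 0. Total contributed: 58.
The tour-expenses pool pays out 3.9 × 58 = 226.20 in total (split across the unequal shares, but the aggregate is all that matters for the group sum).
The 3 free-riders keep 29 each, adding 87. Group total = 87 + 226.20 = 313.20.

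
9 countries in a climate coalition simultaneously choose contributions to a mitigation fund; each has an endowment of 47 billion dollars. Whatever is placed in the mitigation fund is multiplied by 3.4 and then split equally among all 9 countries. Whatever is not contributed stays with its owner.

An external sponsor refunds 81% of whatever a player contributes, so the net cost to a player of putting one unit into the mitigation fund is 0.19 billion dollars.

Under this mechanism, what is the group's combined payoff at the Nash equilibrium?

Under the mechanism each unit contributed yields (3.4/9) / 0.19 = 1.9883 back to its contributor per unit of net cost, which exceeds 1, making full contribution the dominant choice for everyone.
At the Nash equilibrium everyone contributes 47. Group total payoff = 9 × (47 × 0.81 + 3.4 × 47) = 1780.83.

1780.83 billion dollars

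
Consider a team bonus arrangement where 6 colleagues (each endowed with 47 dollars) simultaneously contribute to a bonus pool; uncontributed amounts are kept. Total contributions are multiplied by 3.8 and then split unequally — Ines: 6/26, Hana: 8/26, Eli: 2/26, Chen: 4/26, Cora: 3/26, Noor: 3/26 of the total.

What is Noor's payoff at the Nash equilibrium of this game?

Player j's private return per contributed unit is 3.8 × (j's share). Contributing is weakly dominant for j when that share is at least 1/3.8 = 0.2632, and contributing 0 is dominant otherwise.
Hana alone (share 8/26) is above the threshold, contributing 47; the remaining 5 contribute 0. Total contributed: 47.
Noor keeps 47 and receives 3.8 × 47 × 3/26 = 20.61 from the bonus pool, for a payoff of 67.61.

67.61 dollars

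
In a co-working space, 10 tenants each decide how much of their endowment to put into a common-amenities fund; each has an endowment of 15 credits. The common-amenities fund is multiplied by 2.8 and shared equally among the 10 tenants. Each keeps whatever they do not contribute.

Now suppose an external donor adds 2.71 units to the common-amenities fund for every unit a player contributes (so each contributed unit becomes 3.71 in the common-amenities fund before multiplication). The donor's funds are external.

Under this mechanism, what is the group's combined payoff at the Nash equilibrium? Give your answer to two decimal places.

The effective private return per unit is now 2.8 × 3.71 / 10 = 1.0388 > 1, so every player's dominant strategy flips to full contribution.
So the Nash equilibrium is full contribution by all 10; the group earns 2.8 × 3.71 × 150 = 1558.20.

1558.20 credits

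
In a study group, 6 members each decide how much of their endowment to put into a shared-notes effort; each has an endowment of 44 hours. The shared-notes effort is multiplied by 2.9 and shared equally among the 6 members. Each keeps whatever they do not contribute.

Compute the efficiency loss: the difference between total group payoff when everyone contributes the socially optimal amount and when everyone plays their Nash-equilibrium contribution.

Each contributed unit returns 2.9/6 = 0.4833 to its contributor — below 1 — so contributing 0 is dominant for every player. At the Nash equilibrium everyone keeps their 44, and the group total is 6 × 44 = 264.
Each contributed unit returns 2.900 to the group as a whole (0.4833 to each of 6 players), which exceeds 1, so the social optimum is full contribution: group total = 2.900 × 264 = 765.60.
Efficiency loss = 765.60 − 264 = 501.60.

501.60 hours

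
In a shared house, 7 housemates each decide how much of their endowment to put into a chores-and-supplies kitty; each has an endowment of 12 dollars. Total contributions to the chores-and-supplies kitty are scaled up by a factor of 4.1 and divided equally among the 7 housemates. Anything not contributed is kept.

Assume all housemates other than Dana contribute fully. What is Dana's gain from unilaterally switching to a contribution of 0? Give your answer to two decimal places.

Switching from a contribution of 12 to 0 lets Dana keep an extra 12 dollars, but lowers the chores-and-supplies kitty by 12, which costs Dana their own share of that drop: 4.1/7 × 12 = 7.03.
Net gain = 12 − 7.03 = 4.97. The private return per contributed unit (0.5857) is below 1, so free-riding is indeed the best response regardless of what the others do.

4.97 dollars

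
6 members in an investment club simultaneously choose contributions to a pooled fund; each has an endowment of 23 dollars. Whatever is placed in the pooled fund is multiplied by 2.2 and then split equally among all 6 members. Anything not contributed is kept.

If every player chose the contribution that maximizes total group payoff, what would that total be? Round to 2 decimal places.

303.60 dollars

Each contributed unit returns 2.200 to the group as a whole (0.3667 to each of 6 players), which exceeds 1, so the social optimum is full contribution: group total = 2.200 × 138 = 303.60.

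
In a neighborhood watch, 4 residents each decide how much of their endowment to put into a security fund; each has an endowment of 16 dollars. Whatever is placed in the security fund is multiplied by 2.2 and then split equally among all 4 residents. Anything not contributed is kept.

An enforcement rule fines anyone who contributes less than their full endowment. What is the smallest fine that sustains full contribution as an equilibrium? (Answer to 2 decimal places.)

Given the others contribute fully, the best deviation is to contribute 0 (any partial contribution still incurs the fine and gives up units whose private return 0.5500 is below 1).
Deviating from 16 to 0 saves 16 dollars but forfeits the deviator's share of the drop in the security fund: 2.2/4 × 16 = 8.80.
So the deviation gain is 16 − 8.80 = 7.20, and the fine must be at least 7.20 dollars to wipe it out.

7.20 dollars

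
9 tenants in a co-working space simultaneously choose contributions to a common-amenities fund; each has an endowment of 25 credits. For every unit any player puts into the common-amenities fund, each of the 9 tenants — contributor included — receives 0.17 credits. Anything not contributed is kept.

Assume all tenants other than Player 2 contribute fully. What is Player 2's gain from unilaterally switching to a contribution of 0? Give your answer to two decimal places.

Switching from a contribution of 25 to 0 lets Player 2 keep an extra 25 credits, but lowers the common-amenities fund by 25, which costs Player 2 their own share of that drop: 0.17 × 25 = 4.25.
Net gain = 25 − 4.25 = 20.75. The private return per contributed unit (0.17) is below 1, so free-riding is indeed the best response regardless of what the others do.

20.75 credits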